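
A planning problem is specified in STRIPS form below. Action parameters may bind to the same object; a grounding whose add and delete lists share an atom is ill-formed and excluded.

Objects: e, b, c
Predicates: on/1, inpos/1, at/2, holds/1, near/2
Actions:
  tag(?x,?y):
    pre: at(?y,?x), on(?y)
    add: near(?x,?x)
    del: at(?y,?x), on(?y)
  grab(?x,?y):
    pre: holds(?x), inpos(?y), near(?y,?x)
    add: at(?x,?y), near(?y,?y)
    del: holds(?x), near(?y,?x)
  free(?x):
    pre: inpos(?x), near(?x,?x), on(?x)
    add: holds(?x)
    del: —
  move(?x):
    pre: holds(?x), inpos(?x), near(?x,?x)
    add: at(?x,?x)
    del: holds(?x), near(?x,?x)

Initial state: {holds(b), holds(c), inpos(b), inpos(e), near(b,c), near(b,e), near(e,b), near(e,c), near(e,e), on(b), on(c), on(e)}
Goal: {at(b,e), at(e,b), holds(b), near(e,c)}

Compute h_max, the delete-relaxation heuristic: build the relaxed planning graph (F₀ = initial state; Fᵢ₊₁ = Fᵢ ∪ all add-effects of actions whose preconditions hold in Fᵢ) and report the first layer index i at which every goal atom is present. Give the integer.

F0 = init (12 atoms)
F1 = F0 ∪ {at(b,e), at(c,b), at(c,e), holds(e), near(b,b)}  (17 atoms)
F2 = F1 ∪ {at(b,b), at(e,b), at(e,e)}  (20 atoms)
goal ⊆ F2  ⇒  h_max = 2

2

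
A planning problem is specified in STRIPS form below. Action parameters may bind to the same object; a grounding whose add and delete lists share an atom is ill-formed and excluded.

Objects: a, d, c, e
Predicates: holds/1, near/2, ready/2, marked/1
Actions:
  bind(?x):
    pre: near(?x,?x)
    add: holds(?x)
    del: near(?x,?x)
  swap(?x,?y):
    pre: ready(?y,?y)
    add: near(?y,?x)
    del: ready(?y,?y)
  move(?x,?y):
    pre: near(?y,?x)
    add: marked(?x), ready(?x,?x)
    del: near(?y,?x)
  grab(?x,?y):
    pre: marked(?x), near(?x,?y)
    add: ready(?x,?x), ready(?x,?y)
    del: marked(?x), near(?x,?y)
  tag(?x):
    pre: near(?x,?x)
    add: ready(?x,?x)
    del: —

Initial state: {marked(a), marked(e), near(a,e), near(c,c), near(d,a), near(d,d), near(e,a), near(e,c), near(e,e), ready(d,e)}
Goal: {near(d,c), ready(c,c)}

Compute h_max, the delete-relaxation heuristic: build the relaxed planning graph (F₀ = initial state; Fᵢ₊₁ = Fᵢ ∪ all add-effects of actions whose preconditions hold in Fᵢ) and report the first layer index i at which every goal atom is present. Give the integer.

F0 = init (10 atoms)
F1 = F0 ∪ {holds(c), holds(d), holds(e), marked(c), marked(d), ready(a,a), ready(a,e), ready(c,c), ready(d,d), ready(e,a), ready(e,c), ready(e,e)}  (22 atoms)
F2 = F1 ∪ {near(a,a), near(a,c), near(a,d), near(c,a), near(c,d), near(c,e), near(d,c), near(d,e), near(e,d), ready(d,a)}  (32 atoms)
goal ⊆ F2  ⇒  h_max = 2

2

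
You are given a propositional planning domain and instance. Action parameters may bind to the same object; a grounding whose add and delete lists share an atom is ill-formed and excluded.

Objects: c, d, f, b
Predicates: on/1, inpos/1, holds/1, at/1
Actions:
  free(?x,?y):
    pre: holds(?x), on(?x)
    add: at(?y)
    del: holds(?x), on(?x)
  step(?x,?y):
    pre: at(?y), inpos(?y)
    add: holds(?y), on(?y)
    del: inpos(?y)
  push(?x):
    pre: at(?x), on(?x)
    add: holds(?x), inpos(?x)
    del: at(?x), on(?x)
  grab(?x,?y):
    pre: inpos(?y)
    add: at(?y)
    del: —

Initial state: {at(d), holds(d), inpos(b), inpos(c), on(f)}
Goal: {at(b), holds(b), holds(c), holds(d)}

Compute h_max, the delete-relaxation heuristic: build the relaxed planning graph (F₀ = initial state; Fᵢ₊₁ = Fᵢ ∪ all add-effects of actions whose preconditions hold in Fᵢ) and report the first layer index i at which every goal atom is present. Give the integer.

F0 = init (5 atoms)
F1 = F0 ∪ {at(b), at(c)}  (7 atoms)
F2 = F1 ∪ {holds(b), holds(c), on(b), on(c)}  (11 atoms)
goal ⊆ F2  ⇒  h_max = 2

2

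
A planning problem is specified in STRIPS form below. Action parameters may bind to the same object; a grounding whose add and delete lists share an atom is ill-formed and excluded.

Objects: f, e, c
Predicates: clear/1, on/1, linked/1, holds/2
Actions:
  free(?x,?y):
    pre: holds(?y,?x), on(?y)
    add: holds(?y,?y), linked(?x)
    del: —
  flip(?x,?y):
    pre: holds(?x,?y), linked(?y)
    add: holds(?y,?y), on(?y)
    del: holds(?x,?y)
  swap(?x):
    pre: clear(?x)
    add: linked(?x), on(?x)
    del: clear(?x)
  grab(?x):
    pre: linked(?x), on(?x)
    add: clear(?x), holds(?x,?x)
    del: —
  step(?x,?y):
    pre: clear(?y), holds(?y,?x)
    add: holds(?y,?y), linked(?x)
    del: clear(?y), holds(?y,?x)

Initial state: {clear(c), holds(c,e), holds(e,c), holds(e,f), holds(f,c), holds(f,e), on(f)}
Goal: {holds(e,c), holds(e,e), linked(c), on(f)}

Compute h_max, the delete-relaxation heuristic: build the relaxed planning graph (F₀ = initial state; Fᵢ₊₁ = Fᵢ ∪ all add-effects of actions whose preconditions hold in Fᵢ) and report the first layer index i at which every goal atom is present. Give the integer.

2

F0 = init (7 atoms)
F1 = F0 ∪ {holds(c,c), holds(f,f), linked(c), linked(e), on(c)}  (12 atoms)
F2 = F1 ∪ {holds(e,e), linked(f), on(e)}  (15 atoms)
goal ⊆ F2  ⇒  h_max = 2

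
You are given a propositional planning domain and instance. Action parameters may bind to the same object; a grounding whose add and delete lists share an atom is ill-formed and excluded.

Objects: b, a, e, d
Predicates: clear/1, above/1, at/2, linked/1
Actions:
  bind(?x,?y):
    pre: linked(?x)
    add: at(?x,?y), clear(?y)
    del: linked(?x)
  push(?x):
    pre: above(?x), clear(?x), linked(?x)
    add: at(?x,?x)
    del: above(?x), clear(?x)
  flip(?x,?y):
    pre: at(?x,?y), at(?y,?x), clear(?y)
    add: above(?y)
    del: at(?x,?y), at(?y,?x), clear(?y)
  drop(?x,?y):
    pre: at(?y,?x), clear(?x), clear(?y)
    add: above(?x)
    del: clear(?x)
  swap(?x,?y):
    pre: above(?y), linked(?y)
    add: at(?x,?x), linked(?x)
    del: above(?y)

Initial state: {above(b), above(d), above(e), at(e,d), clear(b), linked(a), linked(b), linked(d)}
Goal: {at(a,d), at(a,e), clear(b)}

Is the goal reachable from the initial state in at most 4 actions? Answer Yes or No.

Yes

1. bind(a,e)  →  {above(b), above(d), above(e), at(a,e), at(e,d), clear(b), clear(e), linked(b), linked(d)}
2. swap(a,b)  →  {above(d), above(e), at(a,a), at(a,e), at(e,d), clear(b), clear(e), linked(a), linked(b), linked(d)}
3. bind(a,d)  →  {above(d), above(e), at(a,a), at(a,d), at(a,e), at(e,d), clear(b), clear(d), clear(e), linked(b), linked(d)}
optimal plan length = 3; 3 ≤ 4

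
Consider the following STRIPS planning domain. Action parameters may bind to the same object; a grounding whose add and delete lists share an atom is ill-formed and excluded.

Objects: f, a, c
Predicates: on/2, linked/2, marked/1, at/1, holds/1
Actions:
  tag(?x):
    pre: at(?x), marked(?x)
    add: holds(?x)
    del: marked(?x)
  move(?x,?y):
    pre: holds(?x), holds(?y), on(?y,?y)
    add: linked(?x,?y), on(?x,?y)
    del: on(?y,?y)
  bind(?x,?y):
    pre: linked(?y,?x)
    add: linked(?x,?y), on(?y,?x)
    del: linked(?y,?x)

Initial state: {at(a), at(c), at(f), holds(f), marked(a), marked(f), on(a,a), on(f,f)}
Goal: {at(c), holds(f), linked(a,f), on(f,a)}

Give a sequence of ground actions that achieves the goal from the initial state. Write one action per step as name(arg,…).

tag(a); move(f,a); move(a,f)

1. tag(a)  →  {at(a), at(c), at(f), holds(a), holds(f), marked(f), on(a,a), on(f,f)}
2. move(f,a)  →  {at(a), at(c), at(f), holds(a), holds(f), linked(f,a), marked(f), on(f,a), on(f,f)}
3. move(a,f)  →  {at(a), at(c), at(f), holds(a), holds(f), linked(a,f), linked(f,a), marked(f), on(a,f), on(f,a)}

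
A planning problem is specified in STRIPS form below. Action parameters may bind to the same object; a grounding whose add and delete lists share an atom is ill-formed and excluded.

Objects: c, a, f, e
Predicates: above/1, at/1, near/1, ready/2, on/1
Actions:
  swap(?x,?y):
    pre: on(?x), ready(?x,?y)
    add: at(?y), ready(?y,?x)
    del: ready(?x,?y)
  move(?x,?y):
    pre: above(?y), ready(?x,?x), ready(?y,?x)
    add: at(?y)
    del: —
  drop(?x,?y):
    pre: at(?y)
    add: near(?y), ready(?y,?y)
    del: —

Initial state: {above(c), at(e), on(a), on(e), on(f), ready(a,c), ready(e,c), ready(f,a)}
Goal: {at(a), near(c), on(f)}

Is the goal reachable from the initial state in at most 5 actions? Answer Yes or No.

1. swap(a,c)  →  {above(c), at(c), at(e), on(a), on(e), on(f), ready(c,a), ready(e,c), ready(f,a)}
2. swap(f,a)  →  {above(c), at(a), at(c), at(e), on(a), on(e), on(f), ready(a,f), ready(c,a), ready(e,c)}
3. drop(c,c)  →  {above(c), at(a), at(c), at(e), near(c), on(a), on(e), on(f), ready(a,f), ready(c,a), ready(c,c), ready(e,c)}
optimal plan length = 3; 3 ≤ 5

Yes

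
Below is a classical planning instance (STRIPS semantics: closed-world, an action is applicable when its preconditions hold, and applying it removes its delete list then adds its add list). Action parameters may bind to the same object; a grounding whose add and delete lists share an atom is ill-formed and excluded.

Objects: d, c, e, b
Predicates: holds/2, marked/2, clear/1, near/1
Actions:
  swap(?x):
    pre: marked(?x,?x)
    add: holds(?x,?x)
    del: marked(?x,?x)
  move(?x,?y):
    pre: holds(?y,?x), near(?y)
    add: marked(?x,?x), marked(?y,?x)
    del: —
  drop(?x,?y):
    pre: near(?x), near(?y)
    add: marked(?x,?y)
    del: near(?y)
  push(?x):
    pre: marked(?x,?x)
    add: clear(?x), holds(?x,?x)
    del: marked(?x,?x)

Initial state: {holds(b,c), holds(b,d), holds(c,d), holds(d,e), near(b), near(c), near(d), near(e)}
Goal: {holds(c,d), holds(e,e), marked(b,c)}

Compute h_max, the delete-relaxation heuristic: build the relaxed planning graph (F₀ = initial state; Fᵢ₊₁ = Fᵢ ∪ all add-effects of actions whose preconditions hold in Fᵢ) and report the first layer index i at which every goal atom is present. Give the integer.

F0 = init (8 atoms)
F1 = F0 ∪ {marked(b,b), marked(b,c), marked(b,d), marked(b,e), marked(c,b), marked(c,c), marked(c,d), marked(c,e), marked(d,b), marked(d,c), marked(d,d), marked(d,e), marked(e,b), marked(e,c), marked(e,d), marked(e,e)}  (24 atoms)
F2 = F1 ∪ {clear(b), clear(c), clear(d), clear(e), holds(b,b), holds(c,c), holds(d,d), holds(e,e)}  (32 atoms)
goal ⊆ F2  ⇒  h_max = 2

2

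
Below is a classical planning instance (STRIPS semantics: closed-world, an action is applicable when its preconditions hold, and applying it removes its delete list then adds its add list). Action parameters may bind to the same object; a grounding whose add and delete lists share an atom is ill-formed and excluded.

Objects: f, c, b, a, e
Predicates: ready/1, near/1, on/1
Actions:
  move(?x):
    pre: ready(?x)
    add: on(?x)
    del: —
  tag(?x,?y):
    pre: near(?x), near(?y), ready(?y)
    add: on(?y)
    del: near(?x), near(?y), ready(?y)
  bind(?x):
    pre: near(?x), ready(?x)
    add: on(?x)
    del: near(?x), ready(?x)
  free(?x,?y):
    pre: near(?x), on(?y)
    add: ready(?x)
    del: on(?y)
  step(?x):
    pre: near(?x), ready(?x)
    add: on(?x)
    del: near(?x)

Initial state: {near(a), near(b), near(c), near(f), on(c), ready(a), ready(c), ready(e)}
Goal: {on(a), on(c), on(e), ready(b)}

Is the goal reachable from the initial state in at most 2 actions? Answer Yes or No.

No

1. move(a)  →  {near(a), near(b), near(c), near(f), on(a), on(c), ready(a), ready(c), ready(e)}
2. move(e)  →  {near(a), near(b), near(c), near(f), on(a), on(c), on(e), ready(a), ready(c), ready(e)}
3. free(b,c)  →  {near(a), near(b), near(c), near(f), on(a), on(e), ready(a), ready(b), ready(c), ready(e)}
4. move(c)  →  {near(a), near(b), near(c), near(f), on(a), on(c), on(e), ready(a), ready(b), ready(c), ready(e)}
optimal plan length = 4; 4 > 2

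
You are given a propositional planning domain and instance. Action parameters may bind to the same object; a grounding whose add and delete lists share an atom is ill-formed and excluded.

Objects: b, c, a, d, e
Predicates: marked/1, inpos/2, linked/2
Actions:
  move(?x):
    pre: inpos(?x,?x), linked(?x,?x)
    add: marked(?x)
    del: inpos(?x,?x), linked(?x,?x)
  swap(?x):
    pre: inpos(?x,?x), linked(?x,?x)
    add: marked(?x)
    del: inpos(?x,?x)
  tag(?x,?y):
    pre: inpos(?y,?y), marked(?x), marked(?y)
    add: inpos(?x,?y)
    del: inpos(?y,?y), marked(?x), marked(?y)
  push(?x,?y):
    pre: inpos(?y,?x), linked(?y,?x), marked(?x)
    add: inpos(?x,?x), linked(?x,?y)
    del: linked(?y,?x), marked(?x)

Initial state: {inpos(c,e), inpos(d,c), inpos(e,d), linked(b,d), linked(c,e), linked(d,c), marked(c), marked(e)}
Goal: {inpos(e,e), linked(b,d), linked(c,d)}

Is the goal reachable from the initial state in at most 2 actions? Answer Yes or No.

Yes

1. push(c,d)  →  {inpos(c,c), inpos(c,e), inpos(d,c), inpos(e,d), linked(b,d), linked(c,d), linked(c,e), marked(e)}
2. push(e,c)  →  {inpos(c,c), inpos(c,e), inpos(d,c), inpos(e,d), inpos(e,e), linked(b,d), linked(c,d), linked(e,c)}
optimal plan length = 2; 2 ≤ 2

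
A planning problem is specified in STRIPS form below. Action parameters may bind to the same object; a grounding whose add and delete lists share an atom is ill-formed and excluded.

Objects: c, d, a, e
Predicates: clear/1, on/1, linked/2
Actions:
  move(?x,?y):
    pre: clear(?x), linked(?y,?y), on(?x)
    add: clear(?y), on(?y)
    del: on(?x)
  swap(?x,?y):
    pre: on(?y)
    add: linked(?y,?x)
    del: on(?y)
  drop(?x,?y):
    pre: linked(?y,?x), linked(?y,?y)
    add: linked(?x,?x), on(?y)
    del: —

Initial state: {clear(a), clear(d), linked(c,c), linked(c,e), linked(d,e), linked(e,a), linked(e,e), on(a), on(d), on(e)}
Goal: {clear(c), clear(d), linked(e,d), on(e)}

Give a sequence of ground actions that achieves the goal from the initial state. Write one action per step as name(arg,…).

move(d,c); swap(d,e); move(c,e)

1. move(d,c)  →  {clear(a), clear(c), clear(d), linked(c,c), linked(c,e), linked(d,e), linked(e,a), linked(e,e), on(a), on(c), on(e)}
2. swap(d,e)  →  {clear(a), clear(c), clear(d), linked(c,c), linked(c,e), linked(d,e), linked(e,a), linked(e,d), linked(e,e), on(a), on(c)}
3. move(c,e)  →  {clear(a), clear(c), clear(d), clear(e), linked(c,c), linked(c,e), linked(d,e), linked(e,a), linked(e,d), linked(e,e), on(a), on(e)}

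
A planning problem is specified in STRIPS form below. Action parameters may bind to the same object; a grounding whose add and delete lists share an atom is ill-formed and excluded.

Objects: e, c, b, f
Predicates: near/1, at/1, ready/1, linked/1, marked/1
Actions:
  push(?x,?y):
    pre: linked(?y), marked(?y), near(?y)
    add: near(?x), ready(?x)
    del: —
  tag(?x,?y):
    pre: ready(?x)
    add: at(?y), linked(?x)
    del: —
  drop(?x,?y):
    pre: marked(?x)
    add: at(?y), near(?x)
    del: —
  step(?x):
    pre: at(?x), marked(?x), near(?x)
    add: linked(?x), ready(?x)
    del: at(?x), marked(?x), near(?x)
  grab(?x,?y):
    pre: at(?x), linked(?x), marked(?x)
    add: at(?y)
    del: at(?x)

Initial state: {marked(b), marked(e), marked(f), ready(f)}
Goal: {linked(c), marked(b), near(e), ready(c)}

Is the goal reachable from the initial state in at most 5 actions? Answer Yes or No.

1. tag(f,e)  →  {at(e), linked(f), marked(b), marked(e), marked(f), ready(f)}
2. drop(e,e)  →  {at(e), linked(f), marked(b), marked(e), marked(f), near(e), ready(f)}
3. drop(f,e)  →  {at(e), linked(f), marked(b), marked(e), marked(f), near(e), near(f), ready(f)}
4. push(c,f)  →  {at(e), linked(f), marked(b), marked(e), marked(f), near(c), near(e), near(f), ready(c), ready(f)}
5. tag(c,e)  →  {at(e), linked(c), linked(f), marked(b), marked(e), marked(f), near(c), near(e), near(f), ready(c), ready(f)}
optimal plan length = 5; 5 ≤ 5

Yes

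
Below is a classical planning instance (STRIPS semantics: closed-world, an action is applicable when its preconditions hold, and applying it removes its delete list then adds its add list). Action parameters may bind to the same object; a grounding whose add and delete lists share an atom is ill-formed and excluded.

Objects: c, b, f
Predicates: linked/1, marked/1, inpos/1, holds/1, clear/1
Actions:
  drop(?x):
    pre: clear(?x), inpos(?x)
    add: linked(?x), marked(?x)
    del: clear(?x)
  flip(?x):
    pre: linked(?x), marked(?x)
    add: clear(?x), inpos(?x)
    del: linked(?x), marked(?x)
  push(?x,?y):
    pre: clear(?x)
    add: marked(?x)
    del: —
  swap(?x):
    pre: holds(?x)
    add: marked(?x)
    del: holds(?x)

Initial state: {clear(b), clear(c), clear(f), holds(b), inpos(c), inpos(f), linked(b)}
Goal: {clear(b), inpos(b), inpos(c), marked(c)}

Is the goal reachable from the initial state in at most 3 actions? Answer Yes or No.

1. drop(c)  →  {clear(b), clear(f), holds(b), inpos(c), inpos(f), linked(b), linked(c), marked(c)}
2. push(b,c)  →  {clear(b), clear(f), holds(b), inpos(c), inpos(f), linked(b), linked(c), marked(b), marked(c)}
3. flip(b)  →  {clear(b), clear(f), holds(b), inpos(b), inpos(c), inpos(f), linked(c), marked(c)}
optimal plan length = 3; 3 ≤ 3

Yes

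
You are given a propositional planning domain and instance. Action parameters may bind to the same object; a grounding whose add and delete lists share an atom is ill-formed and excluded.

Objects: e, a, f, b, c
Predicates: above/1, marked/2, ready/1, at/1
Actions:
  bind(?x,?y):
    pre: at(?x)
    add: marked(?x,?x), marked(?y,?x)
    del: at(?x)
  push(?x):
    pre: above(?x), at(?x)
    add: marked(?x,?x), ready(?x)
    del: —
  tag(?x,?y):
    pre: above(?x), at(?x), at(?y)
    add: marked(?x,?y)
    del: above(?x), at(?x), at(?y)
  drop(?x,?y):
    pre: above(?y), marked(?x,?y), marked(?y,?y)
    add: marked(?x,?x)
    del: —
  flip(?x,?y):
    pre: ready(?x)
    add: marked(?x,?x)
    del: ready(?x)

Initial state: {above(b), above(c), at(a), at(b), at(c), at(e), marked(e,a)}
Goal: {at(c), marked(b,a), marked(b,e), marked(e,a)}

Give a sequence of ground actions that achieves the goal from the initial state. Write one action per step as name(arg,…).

1. bind(e,b)  →  {above(b), above(c), at(a), at(b), at(c), marked(b,e), marked(e,a), marked(e,e)}
2. bind(a,b)  →  {above(b), above(c), at(b), at(c), marked(a,a), marked(b,a), marked(b,e), marked(e,a), marked(e,e)}

bind(e,b); bind(a,b)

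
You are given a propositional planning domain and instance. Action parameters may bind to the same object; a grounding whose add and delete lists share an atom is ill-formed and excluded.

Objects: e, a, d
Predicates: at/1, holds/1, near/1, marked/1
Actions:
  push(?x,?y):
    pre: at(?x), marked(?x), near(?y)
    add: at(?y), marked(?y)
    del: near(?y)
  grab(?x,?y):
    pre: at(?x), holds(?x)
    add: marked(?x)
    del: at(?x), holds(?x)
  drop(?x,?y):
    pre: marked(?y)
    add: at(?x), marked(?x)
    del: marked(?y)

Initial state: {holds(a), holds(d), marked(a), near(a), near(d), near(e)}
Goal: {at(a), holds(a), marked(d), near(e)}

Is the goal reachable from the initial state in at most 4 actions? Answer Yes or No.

Yes

1. drop(d,a)  →  {at(d), holds(a), holds(d), marked(d), near(a), near(d), near(e)}
2. push(d,a)  →  {at(a), at(d), holds(a), holds(d), marked(a), marked(d), near(d), near(e)}
optimal plan length = 2; 2 ≤ 4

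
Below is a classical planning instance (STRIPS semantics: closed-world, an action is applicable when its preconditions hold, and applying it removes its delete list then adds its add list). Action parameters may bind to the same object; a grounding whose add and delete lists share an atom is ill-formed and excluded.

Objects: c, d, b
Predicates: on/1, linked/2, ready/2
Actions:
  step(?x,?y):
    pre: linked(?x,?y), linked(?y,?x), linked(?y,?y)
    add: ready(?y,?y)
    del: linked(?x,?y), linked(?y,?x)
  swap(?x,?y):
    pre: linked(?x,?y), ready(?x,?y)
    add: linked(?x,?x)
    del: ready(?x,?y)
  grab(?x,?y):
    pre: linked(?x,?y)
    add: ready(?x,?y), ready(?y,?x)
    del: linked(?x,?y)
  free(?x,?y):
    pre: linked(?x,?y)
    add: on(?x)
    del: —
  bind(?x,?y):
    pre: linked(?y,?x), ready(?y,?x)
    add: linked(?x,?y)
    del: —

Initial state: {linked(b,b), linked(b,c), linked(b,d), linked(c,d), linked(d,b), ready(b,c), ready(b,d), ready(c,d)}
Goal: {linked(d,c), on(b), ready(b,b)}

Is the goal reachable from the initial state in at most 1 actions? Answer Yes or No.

1. step(d,b)  →  {linked(b,b), linked(b,c), linked(c,d), ready(b,b), ready(b,c), ready(b,d), ready(c,d)}
2. free(b,c)  →  {linked(b,b), linked(b,c), linked(c,d), on(b), ready(b,b), ready(b,c), ready(b,d), ready(c,d)}
3. bind(d,c)  →  {linked(b,b), linked(b,c), linked(c,d), linked(d,c), on(b), ready(b,b), ready(b,c), ready(b,d), ready(c,d)}
optimal plan length = 3; 3 > 1

No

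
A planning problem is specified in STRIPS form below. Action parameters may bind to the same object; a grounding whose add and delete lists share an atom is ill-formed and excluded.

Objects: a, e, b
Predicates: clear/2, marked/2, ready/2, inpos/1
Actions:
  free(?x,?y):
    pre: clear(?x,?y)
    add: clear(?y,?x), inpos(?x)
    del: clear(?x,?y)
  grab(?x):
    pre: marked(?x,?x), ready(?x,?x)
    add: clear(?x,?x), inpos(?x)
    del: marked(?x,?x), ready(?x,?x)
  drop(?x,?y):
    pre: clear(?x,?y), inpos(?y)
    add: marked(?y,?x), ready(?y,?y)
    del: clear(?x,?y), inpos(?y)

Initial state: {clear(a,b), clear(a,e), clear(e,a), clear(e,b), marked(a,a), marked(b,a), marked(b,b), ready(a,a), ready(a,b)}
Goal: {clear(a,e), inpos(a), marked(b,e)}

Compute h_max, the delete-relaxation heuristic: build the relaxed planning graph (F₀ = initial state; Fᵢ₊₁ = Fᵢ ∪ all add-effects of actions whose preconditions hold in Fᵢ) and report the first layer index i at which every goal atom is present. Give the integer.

F0 = init (9 atoms)
F1 = F0 ∪ {clear(a,a), clear(b,a), clear(b,e), inpos(a), inpos(e)}  (14 atoms)
F2 = F1 ∪ {inpos(b), marked(a,b), marked(a,e), marked(e,a), marked(e,b), ready(e,e)}  (20 atoms)
F3 = F2 ∪ {marked(b,e), ready(b,b)}  (22 atoms)
goal ⊆ F3  ⇒  h_max = 3

3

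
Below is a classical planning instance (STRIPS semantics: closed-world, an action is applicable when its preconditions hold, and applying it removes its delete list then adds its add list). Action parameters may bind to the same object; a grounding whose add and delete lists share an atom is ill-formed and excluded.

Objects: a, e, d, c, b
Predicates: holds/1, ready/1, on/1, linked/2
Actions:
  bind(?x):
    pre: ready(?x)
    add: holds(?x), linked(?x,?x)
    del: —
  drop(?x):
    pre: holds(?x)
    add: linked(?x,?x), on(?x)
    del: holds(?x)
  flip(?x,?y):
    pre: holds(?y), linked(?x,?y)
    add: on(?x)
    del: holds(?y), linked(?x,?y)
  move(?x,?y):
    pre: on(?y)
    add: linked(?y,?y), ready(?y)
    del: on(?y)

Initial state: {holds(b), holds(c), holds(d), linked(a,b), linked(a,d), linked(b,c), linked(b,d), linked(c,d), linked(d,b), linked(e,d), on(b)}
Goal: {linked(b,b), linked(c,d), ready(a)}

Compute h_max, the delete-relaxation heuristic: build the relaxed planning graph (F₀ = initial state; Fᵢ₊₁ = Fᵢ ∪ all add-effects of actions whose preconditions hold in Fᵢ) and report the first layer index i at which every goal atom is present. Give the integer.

F0 = init (11 atoms)
F1 = F0 ∪ {linked(b,b), linked(c,c), linked(d,d), on(a), on(c), on(d), on(e), ready(b)}  (19 atoms)
F2 = F1 ∪ {linked(a,a), linked(e,e), ready(a), ready(c), ready(d), ready(e)}  (25 atoms)
goal ⊆ F2  ⇒  h_max = 2

2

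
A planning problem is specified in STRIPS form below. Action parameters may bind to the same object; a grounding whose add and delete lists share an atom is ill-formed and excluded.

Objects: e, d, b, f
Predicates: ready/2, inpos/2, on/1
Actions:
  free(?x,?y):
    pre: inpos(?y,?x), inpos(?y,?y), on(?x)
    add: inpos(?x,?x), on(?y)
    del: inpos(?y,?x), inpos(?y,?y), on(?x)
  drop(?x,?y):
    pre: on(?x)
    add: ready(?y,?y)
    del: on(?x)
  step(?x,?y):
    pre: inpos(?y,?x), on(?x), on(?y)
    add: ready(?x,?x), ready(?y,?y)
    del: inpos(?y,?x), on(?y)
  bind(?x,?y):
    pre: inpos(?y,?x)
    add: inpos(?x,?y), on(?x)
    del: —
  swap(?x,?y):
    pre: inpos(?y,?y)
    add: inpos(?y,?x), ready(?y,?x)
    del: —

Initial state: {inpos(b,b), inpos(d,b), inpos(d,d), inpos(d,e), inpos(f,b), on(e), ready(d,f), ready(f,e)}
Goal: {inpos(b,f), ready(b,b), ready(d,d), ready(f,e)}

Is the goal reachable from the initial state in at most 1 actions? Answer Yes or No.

No

1. free(e,d)  →  {inpos(b,b), inpos(d,b), inpos(e,e), inpos(f,b), on(d), ready(d,f), ready(f,e)}
2. bind(b,f)  →  {inpos(b,b), inpos(b,f), inpos(d,b), inpos(e,e), inpos(f,b), on(b), on(d), ready(d,f), ready(f,e)}
3. step(b,d)  →  {inpos(b,b), inpos(b,f), inpos(e,e), inpos(f,b), on(b), ready(b,b), ready(d,d), ready(d,f), ready(f,e)}
optimal plan length = 3; 3 > 1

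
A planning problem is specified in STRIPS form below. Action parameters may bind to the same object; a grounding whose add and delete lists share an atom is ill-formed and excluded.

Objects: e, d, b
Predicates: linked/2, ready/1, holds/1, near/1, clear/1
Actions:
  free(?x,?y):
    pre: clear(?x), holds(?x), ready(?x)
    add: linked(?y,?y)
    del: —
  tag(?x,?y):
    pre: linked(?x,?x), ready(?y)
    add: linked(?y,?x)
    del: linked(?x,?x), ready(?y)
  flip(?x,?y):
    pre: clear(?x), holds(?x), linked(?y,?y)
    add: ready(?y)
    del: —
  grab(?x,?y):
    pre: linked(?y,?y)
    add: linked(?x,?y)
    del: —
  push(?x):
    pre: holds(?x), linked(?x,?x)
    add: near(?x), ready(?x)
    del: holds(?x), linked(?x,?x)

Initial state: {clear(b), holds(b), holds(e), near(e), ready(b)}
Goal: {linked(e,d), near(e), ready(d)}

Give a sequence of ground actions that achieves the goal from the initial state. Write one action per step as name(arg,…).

1. free(b,d)  →  {clear(b), holds(b), holds(e), linked(d,d), near(e), ready(b)}
2. flip(b,d)  →  {clear(b), holds(b), holds(e), linked(d,d), near(e), ready(b), ready(d)}
3. grab(e,d)  →  {clear(b), holds(b), holds(e), linked(d,d), linked(e,d), near(e), ready(b), ready(d)}

free(b,d); flip(b,d); grab(e,d)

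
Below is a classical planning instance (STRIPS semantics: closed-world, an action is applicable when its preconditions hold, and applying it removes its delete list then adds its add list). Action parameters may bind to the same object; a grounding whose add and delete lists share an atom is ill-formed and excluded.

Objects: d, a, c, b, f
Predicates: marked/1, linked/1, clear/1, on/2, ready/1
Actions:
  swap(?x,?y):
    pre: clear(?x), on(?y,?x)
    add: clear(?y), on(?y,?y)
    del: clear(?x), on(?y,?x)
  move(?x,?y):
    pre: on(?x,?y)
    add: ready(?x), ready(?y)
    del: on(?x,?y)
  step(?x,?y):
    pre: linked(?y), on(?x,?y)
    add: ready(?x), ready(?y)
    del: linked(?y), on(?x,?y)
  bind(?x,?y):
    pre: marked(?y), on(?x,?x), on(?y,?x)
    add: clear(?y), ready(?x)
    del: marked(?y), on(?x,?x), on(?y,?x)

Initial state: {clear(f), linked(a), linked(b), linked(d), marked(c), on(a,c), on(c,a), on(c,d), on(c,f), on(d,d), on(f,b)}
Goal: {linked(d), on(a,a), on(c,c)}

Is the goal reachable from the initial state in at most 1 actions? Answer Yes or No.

No

1. swap(f,c)  →  {clear(c), linked(a), linked(b), linked(d), marked(c), on(a,c), on(c,a), on(c,c), on(c,d), on(d,d), on(f,b)}
2. swap(c,a)  →  {clear(a), linked(a), linked(b), linked(d), marked(c), on(a,a), on(c,a), on(c,c), on(c,d), on(d,d), on(f,b)}
optimal plan length = 2; 2 > 1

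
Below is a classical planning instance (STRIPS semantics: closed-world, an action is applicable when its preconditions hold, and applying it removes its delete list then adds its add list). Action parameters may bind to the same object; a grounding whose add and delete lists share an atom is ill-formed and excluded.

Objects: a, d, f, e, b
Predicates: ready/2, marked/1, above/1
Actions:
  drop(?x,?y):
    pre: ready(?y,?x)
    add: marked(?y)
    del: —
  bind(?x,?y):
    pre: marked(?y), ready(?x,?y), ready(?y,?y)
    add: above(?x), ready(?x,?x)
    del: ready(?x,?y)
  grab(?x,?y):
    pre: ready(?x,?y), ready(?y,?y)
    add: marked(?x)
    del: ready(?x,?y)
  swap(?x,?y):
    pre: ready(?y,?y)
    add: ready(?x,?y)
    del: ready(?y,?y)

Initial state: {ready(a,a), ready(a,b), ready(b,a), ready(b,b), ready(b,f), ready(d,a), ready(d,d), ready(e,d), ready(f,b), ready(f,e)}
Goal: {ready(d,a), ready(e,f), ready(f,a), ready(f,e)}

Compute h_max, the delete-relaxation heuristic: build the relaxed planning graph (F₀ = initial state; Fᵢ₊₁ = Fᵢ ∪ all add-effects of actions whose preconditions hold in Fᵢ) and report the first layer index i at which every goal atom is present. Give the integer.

3

F0 = init (10 atoms)
F1 = F0 ∪ {marked(a), marked(b), marked(d), marked(e), marked(f), ready(a,d), ready(b,d), ready(d,b), ready(e,a), ready(e,b), ready(f,a), ready(f,d)}  (22 atoms)
F2 = F1 ∪ {above(a), above(b), above(d), above(e), above(f), ready(e,e), ready(f,f)}  (29 atoms)
F3 = F2 ∪ {ready(a,e), ready(a,f), ready(b,e), ready(d,e), ready(d,f), ready(e,f)}  (35 atoms)
goal ⊆ F3  ⇒  h_max = 3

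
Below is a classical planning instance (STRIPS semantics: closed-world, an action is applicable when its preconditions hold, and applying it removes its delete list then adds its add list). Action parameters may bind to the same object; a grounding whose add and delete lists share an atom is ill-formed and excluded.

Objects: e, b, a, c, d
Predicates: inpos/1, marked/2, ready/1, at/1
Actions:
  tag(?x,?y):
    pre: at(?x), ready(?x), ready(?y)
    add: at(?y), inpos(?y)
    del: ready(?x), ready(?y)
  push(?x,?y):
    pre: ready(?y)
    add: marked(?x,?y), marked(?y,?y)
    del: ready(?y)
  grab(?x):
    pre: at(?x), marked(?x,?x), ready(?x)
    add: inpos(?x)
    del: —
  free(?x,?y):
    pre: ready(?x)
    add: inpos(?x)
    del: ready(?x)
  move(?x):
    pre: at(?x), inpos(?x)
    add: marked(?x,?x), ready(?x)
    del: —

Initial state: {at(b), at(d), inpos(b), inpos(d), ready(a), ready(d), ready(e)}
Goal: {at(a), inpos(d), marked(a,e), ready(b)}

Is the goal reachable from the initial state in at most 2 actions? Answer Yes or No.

1. tag(d,a)  →  {at(a), at(b), at(d), inpos(a), inpos(b), inpos(d), ready(e)}
2. push(a,e)  →  {at(a), at(b), at(d), inpos(a), inpos(b), inpos(d), marked(a,e), marked(e,e)}
3. move(b)  →  {at(a), at(b), at(d), inpos(a), inpos(b), inpos(d), marked(a,e), marked(b,b), marked(e,e), ready(b)}
optimal plan length = 3; 3 > 2

No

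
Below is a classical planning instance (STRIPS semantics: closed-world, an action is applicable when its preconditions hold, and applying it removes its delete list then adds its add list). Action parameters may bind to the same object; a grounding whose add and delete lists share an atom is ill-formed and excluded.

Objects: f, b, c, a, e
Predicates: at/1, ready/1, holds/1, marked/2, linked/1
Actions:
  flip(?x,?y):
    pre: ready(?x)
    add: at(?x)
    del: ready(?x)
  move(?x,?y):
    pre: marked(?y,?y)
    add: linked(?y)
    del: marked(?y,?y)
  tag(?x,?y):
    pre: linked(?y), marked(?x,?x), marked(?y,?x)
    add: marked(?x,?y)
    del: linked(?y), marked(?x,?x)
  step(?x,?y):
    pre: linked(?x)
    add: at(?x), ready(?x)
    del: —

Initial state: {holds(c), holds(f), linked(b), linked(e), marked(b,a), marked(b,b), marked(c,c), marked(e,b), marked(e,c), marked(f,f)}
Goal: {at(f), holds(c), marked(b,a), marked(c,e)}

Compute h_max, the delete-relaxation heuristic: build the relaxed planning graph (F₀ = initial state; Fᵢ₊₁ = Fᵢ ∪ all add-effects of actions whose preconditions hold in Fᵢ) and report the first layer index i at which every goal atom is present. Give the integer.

F0 = init (10 atoms)
F1 = F0 ∪ {at(b), at(e), linked(c), linked(f), marked(b,e), marked(c,e), ready(b), ready(e)}  (18 atoms)
F2 = F1 ∪ {at(c), at(f), ready(c), ready(f)}  (22 atoms)
goal ⊆ F2  ⇒  h_max = 2

2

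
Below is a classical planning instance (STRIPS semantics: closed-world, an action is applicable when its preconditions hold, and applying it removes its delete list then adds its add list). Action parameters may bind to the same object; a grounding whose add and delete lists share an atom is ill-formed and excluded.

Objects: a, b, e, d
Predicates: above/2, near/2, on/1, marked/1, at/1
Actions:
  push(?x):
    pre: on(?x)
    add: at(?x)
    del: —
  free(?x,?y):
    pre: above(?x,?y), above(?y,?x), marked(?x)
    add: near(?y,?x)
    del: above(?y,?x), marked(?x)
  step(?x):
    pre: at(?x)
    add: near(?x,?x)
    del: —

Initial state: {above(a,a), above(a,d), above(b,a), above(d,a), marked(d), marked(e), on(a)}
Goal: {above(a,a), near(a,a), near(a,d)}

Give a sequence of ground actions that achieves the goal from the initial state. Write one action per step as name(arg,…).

push(a); free(d,a); step(a)

1. push(a)  →  {above(a,a), above(a,d), above(b,a), above(d,a), at(a), marked(d), marked(e), on(a)}
2. free(d,a)  →  {above(a,a), above(b,a), above(d,a), at(a), marked(e), near(a,d), on(a)}
3. step(a)  →  {above(a,a), above(b,a), above(d,a), at(a), marked(e), near(a,a), near(a,d), on(a)}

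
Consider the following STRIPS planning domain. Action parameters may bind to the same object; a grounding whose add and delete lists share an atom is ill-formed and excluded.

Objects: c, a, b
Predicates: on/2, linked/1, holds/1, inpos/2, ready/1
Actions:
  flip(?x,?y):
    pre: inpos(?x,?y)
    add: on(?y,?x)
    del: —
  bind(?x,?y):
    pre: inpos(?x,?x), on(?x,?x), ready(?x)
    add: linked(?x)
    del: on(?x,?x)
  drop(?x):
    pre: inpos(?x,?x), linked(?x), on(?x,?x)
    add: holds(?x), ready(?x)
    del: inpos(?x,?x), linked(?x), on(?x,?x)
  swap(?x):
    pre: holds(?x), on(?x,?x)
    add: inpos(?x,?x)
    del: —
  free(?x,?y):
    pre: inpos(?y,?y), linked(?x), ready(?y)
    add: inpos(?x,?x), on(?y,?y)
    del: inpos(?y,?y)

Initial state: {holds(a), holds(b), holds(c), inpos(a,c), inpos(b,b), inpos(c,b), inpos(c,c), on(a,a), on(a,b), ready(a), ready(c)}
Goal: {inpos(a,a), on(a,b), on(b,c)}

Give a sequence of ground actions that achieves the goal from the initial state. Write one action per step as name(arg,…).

flip(c,b); swap(a)

1. flip(c,b)  →  {holds(a), holds(b), holds(c), inpos(a,c), inpos(b,b), inpos(c,b), inpos(c,c), on(a,a), on(a,b), on(b,c), ready(a), ready(c)}
2. swap(a)  →  {holds(a), holds(b), holds(c), inpos(a,a), inpos(a,c), inpos(b,b), inpos(c,b), inpos(c,c), on(a,a), on(a,b), on(b,c), ready(a), ready(c)}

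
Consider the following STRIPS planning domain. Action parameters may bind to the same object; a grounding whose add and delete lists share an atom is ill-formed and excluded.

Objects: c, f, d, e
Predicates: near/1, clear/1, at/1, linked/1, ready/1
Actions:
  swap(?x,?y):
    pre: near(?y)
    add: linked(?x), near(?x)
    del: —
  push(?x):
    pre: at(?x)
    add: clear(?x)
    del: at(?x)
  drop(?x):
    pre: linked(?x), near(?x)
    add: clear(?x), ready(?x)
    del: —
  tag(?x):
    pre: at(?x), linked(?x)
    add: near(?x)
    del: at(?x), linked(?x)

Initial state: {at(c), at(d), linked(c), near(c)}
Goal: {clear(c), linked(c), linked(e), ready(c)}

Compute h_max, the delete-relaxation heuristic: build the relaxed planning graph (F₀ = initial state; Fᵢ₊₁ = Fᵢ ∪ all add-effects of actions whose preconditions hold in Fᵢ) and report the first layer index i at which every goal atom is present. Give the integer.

F0 = init (4 atoms)
F1 = F0 ∪ {clear(c), clear(d), linked(d), linked(e), linked(f), near(d), near(e), near(f), ready(c)}  (13 atoms)
goal ⊆ F1  ⇒  h_max = 1

1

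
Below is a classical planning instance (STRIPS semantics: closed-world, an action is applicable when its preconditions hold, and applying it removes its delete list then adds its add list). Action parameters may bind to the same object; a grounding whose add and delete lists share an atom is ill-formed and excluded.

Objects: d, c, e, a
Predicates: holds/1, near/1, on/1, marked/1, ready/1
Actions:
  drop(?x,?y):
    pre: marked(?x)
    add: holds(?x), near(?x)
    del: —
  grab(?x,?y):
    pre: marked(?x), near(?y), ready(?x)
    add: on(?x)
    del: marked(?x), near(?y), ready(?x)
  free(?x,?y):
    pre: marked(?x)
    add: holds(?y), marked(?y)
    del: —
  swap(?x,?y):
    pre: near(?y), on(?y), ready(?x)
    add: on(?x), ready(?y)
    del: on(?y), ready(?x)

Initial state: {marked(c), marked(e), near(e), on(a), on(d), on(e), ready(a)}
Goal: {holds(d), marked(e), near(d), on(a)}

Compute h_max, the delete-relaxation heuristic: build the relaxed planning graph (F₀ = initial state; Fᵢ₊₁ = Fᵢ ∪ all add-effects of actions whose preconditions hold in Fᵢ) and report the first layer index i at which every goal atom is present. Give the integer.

F0 = init (7 atoms)
F1 = F0 ∪ {holds(a), holds(c), holds(d), holds(e), marked(a), marked(d), near(c), ready(e)}  (15 atoms)
F2 = F1 ∪ {near(a), near(d)}  (17 atoms)
goal ⊆ F2  ⇒  h_max = 2

2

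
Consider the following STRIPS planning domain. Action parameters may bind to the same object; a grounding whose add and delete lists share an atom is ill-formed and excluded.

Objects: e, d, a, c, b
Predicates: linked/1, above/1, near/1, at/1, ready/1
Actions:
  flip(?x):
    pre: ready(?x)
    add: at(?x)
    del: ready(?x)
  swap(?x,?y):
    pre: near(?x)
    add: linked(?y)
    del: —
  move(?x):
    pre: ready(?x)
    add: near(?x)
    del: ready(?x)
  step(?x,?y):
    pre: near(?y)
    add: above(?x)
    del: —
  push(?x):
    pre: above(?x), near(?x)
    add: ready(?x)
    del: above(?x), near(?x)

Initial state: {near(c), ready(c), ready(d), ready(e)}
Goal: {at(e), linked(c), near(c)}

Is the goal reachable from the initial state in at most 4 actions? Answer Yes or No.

Yes

1. flip(e)  →  {at(e), near(c), ready(c), ready(d)}
2. swap(c,c)  →  {at(e), linked(c), near(c), ready(c), ready(d)}
optimal plan length = 2; 2 ≤ 4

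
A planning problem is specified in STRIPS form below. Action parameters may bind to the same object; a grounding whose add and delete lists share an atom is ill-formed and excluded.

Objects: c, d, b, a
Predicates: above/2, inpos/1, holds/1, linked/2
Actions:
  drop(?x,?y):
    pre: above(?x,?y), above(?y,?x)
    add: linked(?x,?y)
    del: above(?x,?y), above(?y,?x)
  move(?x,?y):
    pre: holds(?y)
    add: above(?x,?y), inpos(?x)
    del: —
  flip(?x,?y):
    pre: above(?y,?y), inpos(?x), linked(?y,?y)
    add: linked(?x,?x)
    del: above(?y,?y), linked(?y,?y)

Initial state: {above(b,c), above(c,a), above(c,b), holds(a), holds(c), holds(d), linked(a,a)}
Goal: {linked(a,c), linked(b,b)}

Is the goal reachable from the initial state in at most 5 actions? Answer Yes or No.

Yes

1. move(b,c)  →  {above(b,c), above(c,a), above(c,b), holds(a), holds(c), holds(d), inpos(b), linked(a,a)}
2. move(a,c)  →  {above(a,c), above(b,c), above(c,a), above(c,b), holds(a), holds(c), holds(d), inpos(a), inpos(b), linked(a,a)}
3. drop(a,c)  →  {above(b,c), above(c,b), holds(a), holds(c), holds(d), inpos(a), inpos(b), linked(a,a), linked(a,c)}
4. move(a,a)  →  {above(a,a), above(b,c), above(c,b), holds(a), holds(c), holds(d), inpos(a), inpos(b), linked(a,a), linked(a,c)}
5. flip(b,a)  →  {above(b,c), above(c,b), holds(a), holds(c), holds(d), inpos(a), inpos(b), linked(a,c), linked(b,b)}
optimal plan length = 5; 5 ≤ 5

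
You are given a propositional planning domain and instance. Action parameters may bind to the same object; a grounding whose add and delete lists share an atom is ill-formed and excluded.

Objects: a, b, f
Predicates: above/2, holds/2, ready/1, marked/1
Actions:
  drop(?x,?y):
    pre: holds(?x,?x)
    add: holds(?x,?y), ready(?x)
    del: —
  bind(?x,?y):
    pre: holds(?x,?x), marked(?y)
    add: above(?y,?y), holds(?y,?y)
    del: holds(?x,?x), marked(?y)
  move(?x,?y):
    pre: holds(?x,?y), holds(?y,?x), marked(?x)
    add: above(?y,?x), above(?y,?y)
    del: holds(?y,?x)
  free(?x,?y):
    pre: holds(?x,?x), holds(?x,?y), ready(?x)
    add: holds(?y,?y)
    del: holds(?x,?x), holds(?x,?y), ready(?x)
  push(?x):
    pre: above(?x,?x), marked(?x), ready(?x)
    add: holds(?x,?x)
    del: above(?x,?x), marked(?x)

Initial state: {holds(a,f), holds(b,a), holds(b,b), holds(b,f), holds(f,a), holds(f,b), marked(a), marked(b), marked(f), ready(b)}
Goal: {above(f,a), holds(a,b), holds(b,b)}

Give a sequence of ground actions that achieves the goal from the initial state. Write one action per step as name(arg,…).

1. move(a,f)  →  {above(f,a), above(f,f), holds(a,f), holds(b,a), holds(b,b), holds(b,f), holds(f,b), marked(a), marked(b), marked(f), ready(b)}
2. bind(b,a)  →  {above(a,a), above(f,a), above(f,f), holds(a,a), holds(a,f), holds(b,a), holds(b,f), holds(f,b), marked(b), marked(f), ready(b)}
3. drop(a,b)  →  {above(a,a), above(f,a), above(f,f), holds(a,a), holds(a,b), holds(a,f), holds(b,a), holds(b,f), holds(f,b), marked(b), marked(f), ready(a), ready(b)}
4. bind(a,b)  →  {above(a,a), above(b,b), above(f,a), above(f,f), holds(a,b), holds(a,f), holds(b,a), holds(b,b), holds(b,f), holds(f,b), marked(f), ready(a), ready(b)}

move(a,f); bind(b,a); drop(a,b); bind(a,b)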